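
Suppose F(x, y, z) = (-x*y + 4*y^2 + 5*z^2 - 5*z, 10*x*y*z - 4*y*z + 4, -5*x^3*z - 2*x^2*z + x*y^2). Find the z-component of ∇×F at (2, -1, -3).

40

(∇×F)_3 = ∂F₂/∂x − ∂F₁/∂y
= 10*y*z − (-x + 8*y)
= x + 10*y*z - 8*y
At (2, -1, -3): 40.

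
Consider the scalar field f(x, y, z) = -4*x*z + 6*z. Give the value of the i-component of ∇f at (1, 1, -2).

(∇f)_1 = ∂f/∂x = -4*z
At (1, 1, -2): 8.

8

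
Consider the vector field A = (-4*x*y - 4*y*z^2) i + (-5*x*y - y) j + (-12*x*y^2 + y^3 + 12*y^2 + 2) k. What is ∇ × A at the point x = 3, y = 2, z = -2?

(-84, 80, 18)

(∇×A)₁ = ∂A₃/∂y − ∂A₂/∂z = -24*x*y + 3*y^2 + 24*y
(∇×A)₂ = ∂A₁/∂z − ∂A₃/∂x = 12*y^2 - 8*y*z
(∇×A)₃ = ∂A₂/∂x − ∂A₁/∂y = 4*x - 5*y + 4*z^2
∇×A = (-24*x*y + 3*y^2 + 24*y, 12*y^2 - 8*y*z, 4*x - 5*y + 4*z^2)
At (3, 2, -2): (-84, 80, 18).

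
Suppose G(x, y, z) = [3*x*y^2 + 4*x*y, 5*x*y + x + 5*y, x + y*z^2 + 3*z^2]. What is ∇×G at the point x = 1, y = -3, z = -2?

(4, -1, 0)

(∇×G)₁ = ∂G₃/∂y − ∂G₂/∂z = z^2
(∇×G)₂ = ∂G₁/∂z − ∂G₃/∂x = -1
(∇×G)₃ = ∂G₂/∂x − ∂G₁/∂y = -6*x*y - 4*x + 5*y + 1
∇×G = (z^2, -1, -6*x*y - 4*x + 5*y + 1)
At (1, -3, -2): (4, -1, 0).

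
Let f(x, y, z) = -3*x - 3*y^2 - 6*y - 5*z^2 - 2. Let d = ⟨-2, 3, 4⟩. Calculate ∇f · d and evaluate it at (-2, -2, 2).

-56

∂f/∂x = -3
∂f/∂y = -6*y - 6
∂f/∂z = -10*z
∇f at (-2, -2, 2) = (-3, 6, -20)
∇f · d = (-3)(-2) + (6)(3) + (-20)(4) = -56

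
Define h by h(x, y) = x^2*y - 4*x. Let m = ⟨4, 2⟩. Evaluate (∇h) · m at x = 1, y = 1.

-6

∂h/∂x = 2*x*y - 4
∂h/∂y = x^2
∇h at (1, 1) = (-2, 1)
∇h · m = (-2)(4) + (1)(2) = -6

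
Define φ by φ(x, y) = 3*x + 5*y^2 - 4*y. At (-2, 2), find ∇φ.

(3, 16)

∂φ/∂x = 3
∂φ/∂y = 10*y - 4
∇φ = (3, 10*y - 4)
At (-2, 2): (3, 16).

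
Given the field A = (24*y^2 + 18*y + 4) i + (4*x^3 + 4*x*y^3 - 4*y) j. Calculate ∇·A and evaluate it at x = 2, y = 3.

∂A₁/∂x = 0
∂A₂/∂y = 12*x*y^2 - 4
∇·A = 12*x*y^2 - 4
At (2, 3): 212.

212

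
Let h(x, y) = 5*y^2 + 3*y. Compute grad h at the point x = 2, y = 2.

∂h/∂x = 0
∂h/∂y = 10*y + 3
∇h = (0, 10*y + 3)
At (2, 2): (0, 23).

(0, 23)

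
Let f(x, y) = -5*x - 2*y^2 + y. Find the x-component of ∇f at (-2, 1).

(∇f)_1 = ∂f/∂x = -5
At (-2, 1): -5.

-5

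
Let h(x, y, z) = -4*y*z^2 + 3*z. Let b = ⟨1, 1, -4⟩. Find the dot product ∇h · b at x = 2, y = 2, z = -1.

-80

∂h/∂x = 0
∂h/∂y = -4*z^2
∂h/∂z = -8*y*z + 3
∇h at (2, 2, -1) = (0, -4, 19)
∇h · b = (0)(1) + (-4)(1) + (19)(-4) = -80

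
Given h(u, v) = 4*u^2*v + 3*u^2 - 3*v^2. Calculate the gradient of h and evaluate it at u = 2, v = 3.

(60, -2)

∂h/∂u = 8*u*v + 6*u
∂h/∂v = 4*u^2 - 6*v
∇h = (8*u*v + 6*u, 4*u^2 - 6*v)
At (2, 3): (60, -2).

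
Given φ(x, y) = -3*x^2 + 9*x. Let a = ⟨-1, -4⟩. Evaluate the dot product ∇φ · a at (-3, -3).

∂φ/∂x = -6*x + 9
∂φ/∂y = 0
∇φ at (-3, -3) = (27, 0)
∇φ · a = (27)(-1) + (0)(-4) = -27

-27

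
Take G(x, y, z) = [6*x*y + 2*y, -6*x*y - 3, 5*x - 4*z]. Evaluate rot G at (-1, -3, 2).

(0, -5, 22)

(∇×G)₁ = ∂G₃/∂y − ∂G₂/∂z = 0
(∇×G)₂ = ∂G₁/∂z − ∂G₃/∂x = -5
(∇×G)₃ = ∂G₂/∂x − ∂G₁/∂y = -6*x - 6*y - 2
∇×G = (0, -5, -6*x - 6*y - 2)
At (-1, -3, 2): (0, -5, 22).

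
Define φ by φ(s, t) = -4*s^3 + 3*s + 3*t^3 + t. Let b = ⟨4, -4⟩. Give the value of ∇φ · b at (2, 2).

∂φ/∂s = -12*s^2 + 3
∂φ/∂t = 9*t^2 + 1
∇φ at (2, 2) = (-45, 37)
∇φ · b = (-45)(4) + (37)(-4) = -328

-328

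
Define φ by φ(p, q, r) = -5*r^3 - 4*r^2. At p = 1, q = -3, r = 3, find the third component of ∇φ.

(∇φ)_3 = ∂φ/∂r = -15*r^2 - 8*r
At (1, -3, 3): -159.

-159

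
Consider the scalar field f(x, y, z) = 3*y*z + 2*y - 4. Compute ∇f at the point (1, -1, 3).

(0, 11, -3)

∂f/∂x = 0
∂f/∂y = 3*z + 2
∂f/∂z = 3*y
∇f = (0, 3*z + 2, 3*y)
At (1, -1, 3): (0, 11, -3).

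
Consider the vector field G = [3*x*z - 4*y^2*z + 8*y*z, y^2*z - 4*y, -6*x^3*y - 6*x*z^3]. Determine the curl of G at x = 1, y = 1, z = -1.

(-7, 19, 0)

(∇×G)₁ = ∂G₃/∂y − ∂G₂/∂z = -6*x^3 - y^2
(∇×G)₂ = ∂G₁/∂z − ∂G₃/∂x = 18*x^2*y + 3*x - 4*y^2 + 8*y + 6*z^3
(∇×G)₃ = ∂G₂/∂x − ∂G₁/∂y = 8*y*z - 8*z
∇×G = (-6*x^3 - y^2, 18*x^2*y + 3*x - 4*y^2 + 8*y + 6*z^3, 8*y*z - 8*z)
At (1, 1, -1): (-7, 19, 0).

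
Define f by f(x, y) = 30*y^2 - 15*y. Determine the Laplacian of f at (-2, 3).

60

∂²f/∂x² = 0
∂²f/∂y² = 60
∇²f = 60
At (-2, 3): 60.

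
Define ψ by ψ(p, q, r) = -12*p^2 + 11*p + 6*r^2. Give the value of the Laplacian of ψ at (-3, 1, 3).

-12

∂²ψ/∂p² = -24
∂²ψ/∂q² = 0
∂²ψ/∂r² = 12
∇²ψ = -12
At (-3, 1, 3): -12.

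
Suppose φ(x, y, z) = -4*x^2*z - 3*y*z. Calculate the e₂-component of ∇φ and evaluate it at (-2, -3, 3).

(∇φ)_2 = ∂φ/∂y = -3*z
At (-2, -3, 3): -9.

-9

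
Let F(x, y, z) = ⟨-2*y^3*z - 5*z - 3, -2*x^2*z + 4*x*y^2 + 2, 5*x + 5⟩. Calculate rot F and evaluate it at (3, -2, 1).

(∇×F)₁ = ∂F₃/∂y − ∂F₂/∂z = 2*x^2
(∇×F)₂ = ∂F₁/∂z − ∂F₃/∂x = -2*y^3 - 10
(∇×F)₃ = ∂F₂/∂x − ∂F₁/∂y = -4*x*z + 6*y^2*z + 4*y^2
∇×F = (2*x^2, -2*y^3 - 10, -4*x*z + 6*y^2*z + 4*y^2)
At (3, -2, 1): (18, 6, 28).

(18, 6, 28)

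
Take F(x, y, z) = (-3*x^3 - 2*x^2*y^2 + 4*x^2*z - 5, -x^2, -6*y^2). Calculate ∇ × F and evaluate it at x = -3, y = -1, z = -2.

(12, 36, -30)

(∇×F)₁ = ∂F₃/∂y − ∂F₂/∂z = -12*y
(∇×F)₂ = ∂F₁/∂z − ∂F₃/∂x = 4*x^2
(∇×F)₃ = ∂F₂/∂x − ∂F₁/∂y = 4*x^2*y - 2*x
∇×F = (-12*y, 4*x^2, 4*x^2*y - 2*x)
At (-3, -1, -2): (12, 36, -30).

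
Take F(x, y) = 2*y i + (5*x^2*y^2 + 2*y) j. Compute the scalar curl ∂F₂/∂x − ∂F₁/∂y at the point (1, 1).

8

∂F₂/∂x = 10*x*y^2
∂F₁/∂y = 2
Scalar curl = 10*x*y^2 - 2
At (1, 1): 8.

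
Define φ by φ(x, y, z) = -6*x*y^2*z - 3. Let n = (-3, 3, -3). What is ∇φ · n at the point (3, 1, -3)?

∂φ/∂x = -6*y^2*z
∂φ/∂y = -12*x*y*z
∂φ/∂z = -6*x*y^2
∇φ at (3, 1, -3) = (18, 108, -18)
∇φ · n = (18)(-3) + (108)(3) + (-18)(-3) = 324

324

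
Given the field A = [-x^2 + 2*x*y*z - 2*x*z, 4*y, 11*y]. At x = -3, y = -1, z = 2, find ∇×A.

(11, 12, 12)

(∇×A)₁ = ∂A₃/∂y − ∂A₂/∂z = 11
(∇×A)₂ = ∂A₁/∂z − ∂A₃/∂x = 2*x*y - 2*x
(∇×A)₃ = ∂A₂/∂x − ∂A₁/∂y = -2*x*z
∇×A = (11, 2*x*y - 2*x, -2*x*z)
At (-3, -1, 2): (11, 12, 12).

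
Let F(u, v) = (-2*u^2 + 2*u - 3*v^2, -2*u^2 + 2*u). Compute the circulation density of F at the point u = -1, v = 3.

24

∂F₂/∂u = -4*u + 2
∂F₁/∂v = -6*v
Scalar curl = -4*u + 6*v + 2
At (-1, 3): 24.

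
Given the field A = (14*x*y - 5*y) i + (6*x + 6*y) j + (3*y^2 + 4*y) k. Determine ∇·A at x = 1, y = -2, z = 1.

∂A₁/∂x = 14*y
∂A₂/∂y = 6
∂A₃/∂z = 0
∇·A = 14*y + 6
At (1, -2, 1): -22.

-22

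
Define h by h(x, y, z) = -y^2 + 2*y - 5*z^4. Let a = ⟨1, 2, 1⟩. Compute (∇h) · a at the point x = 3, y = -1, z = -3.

548

∂h/∂x = 0
∂h/∂y = -2*y + 2
∂h/∂z = -20*z^3
∇h at (3, -1, -3) = (0, 4, 540)
∇h · a = (0)(1) + (4)(2) + (540)(1) = 548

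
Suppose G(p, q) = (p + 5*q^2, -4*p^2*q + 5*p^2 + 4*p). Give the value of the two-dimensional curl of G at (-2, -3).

-34

∂G₂/∂p = -8*p*q + 10*p + 4
∂G₁/∂q = 10*q
Scalar curl = -8*p*q + 10*p - 10*q + 4
At (-2, -3): -34.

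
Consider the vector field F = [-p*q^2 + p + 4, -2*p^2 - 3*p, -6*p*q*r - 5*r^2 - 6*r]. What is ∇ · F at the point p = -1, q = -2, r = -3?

∂F₁/∂p = -q^2 + 1
∂F₂/∂q = 0
∂F₃/∂r = -6*p*q - 10*r - 6
∇·F = -6*p*q - q^2 - 10*r - 5
At (-1, -2, -3): 9.

9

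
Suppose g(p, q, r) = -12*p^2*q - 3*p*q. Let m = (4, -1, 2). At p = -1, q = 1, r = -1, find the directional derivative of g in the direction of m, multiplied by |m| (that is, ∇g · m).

∂g/∂p = -24*p*q - 3*q
∂g/∂q = -12*p^2 - 3*p
∂g/∂r = 0
∇g at (-1, 1, -1) = (21, -9, 0)
∇g · m = (21)(4) + (-9)(-1) + (0)(2) = 93

93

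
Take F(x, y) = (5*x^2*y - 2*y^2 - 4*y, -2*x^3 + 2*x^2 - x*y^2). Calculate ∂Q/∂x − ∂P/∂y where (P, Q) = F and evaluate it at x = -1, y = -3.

∂F₂/∂x = -6*x^2 + 4*x - y^2
∂F₁/∂y = 5*x^2 - 4*y - 4
Scalar curl = -11*x^2 + 4*x - y^2 + 4*y + 4
At (-1, -3): -32.

-32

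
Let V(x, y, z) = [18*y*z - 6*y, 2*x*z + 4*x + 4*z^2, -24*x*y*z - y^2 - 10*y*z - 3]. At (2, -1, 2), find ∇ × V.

(∇×V)₁ = ∂V₃/∂y − ∂V₂/∂z = -24*x*z - 2*x - 2*y - 18*z
(∇×V)₂ = ∂V₁/∂z − ∂V₃/∂x = 24*y*z + 18*y
(∇×V)₃ = ∂V₂/∂x − ∂V₁/∂y = -16*z + 10
∇×V = (-24*x*z - 2*x - 2*y - 18*z, 24*y*z + 18*y, -16*z + 10)
At (2, -1, 2): (-134, -66, -22).

(-134, -66, -22)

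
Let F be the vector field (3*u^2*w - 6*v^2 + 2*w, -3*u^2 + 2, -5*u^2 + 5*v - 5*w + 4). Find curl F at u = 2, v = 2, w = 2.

(∇×F)₁ = ∂F₃/∂v − ∂F₂/∂w = 5
(∇×F)₂ = ∂F₁/∂w − ∂F₃/∂u = 3*u^2 + 10*u + 2
(∇×F)₃ = ∂F₂/∂u − ∂F₁/∂v = -6*u + 12*v
∇×F = (5, 3*u^2 + 10*u + 2, -6*u + 12*v)
At (2, 2, 2): (5, 34, 12).

(5, 34, 12)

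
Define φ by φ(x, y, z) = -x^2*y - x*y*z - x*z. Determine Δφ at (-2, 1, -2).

∂²φ/∂x² = -2*y
∂²φ/∂y² = 0
∂²φ/∂z² = 0
∇²φ = -2*y
At (-2, 1, -2): -2.

-2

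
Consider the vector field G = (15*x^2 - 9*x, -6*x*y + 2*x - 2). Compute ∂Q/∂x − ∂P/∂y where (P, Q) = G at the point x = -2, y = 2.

∂G₂/∂x = -6*y + 2
∂G₁/∂y = 0
Scalar curl = -6*y + 2
At (-2, 2): -10.

-10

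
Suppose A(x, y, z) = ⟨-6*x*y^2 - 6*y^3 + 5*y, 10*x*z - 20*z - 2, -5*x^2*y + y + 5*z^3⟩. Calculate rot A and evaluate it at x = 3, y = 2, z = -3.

(-54, 60, 109)

(∇×A)₁ = ∂A₃/∂y − ∂A₂/∂z = -5*x^2 - 10*x + 21
(∇×A)₂ = ∂A₁/∂z − ∂A₃/∂x = 10*x*y
(∇×A)₃ = ∂A₂/∂x − ∂A₁/∂y = 12*x*y + 18*y^2 + 10*z - 5
∇×A = (-5*x^2 - 10*x + 21, 10*x*y, 12*x*y + 18*y^2 + 10*z - 5)
At (3, 2, -3): (-54, 60, 109).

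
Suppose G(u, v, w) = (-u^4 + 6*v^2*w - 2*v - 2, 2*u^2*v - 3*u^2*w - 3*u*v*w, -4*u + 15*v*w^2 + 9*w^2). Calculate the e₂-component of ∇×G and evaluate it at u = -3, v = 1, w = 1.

10

(∇×G)_2 = ∂G₁/∂w − ∂G₃/∂u
= 6*v^2 − (-4)
= 6*v^2 + 4
At (-3, 1, 1): 10.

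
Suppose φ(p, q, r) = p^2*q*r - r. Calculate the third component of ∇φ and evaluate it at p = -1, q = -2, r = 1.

(∇φ)_3 = ∂φ/∂r = p^2*q - 1
At (-1, -2, 1): -3.

-3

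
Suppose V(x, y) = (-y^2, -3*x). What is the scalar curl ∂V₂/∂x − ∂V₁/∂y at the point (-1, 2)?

1

∂V₂/∂x = -3
∂V₁/∂y = -2*y
Scalar curl = 2*y - 3
At (-1, 2): 1.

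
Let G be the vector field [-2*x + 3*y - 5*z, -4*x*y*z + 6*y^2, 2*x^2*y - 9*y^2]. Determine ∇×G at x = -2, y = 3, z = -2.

(-70, 19, 21)

(∇×G)₁ = ∂G₃/∂y − ∂G₂/∂z = 2*x^2 + 4*x*y - 18*y
(∇×G)₂ = ∂G₁/∂z − ∂G₃/∂x = -4*x*y - 5
(∇×G)₃ = ∂G₂/∂x − ∂G₁/∂y = -4*y*z - 3
∇×G = (2*x^2 + 4*x*y - 18*y, -4*x*y - 5, -4*y*z - 3)
At (-2, 3, -2): (-70, 19, 21).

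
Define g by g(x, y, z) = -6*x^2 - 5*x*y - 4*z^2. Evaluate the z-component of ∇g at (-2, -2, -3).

24

(∇g)_3 = ∂g/∂z = -8*z
At (-2, -2, -3): 24.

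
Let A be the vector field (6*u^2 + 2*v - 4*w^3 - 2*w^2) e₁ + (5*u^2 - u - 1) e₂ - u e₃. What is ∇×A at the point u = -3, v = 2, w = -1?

(0, -7, -33)

(∇×A)₁ = ∂A₃/∂v − ∂A₂/∂w = 0
(∇×A)₂ = ∂A₁/∂w − ∂A₃/∂u = -12*w^2 - 4*w + 1
(∇×A)₃ = ∂A₂/∂u − ∂A₁/∂v = 10*u - 3
∇×A = (0, -12*w^2 - 4*w + 1, 10*u - 3)
At (-3, 2, -1): (0, -7, -33).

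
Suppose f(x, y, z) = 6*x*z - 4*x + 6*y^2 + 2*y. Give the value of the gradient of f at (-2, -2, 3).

(14, -22, -12)

∂f/∂x = 6*z - 4
∂f/∂y = 12*y + 2
∂f/∂z = 6*x
∇f = (6*z - 4, 12*y + 2, 6*x)
At (-2, -2, 3): (14, -22, -12).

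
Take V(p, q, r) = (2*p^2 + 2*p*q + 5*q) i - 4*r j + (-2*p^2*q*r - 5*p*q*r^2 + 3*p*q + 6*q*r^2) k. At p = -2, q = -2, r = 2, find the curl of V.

(∇×V)₁ = ∂V₃/∂q − ∂V₂/∂r = -2*p^2*r - 5*p*r^2 + 3*p + 6*r^2 + 4
(∇×V)₂ = ∂V₁/∂r − ∂V₃/∂p = 4*p*q*r + 5*q*r^2 - 3*q
(∇×V)₃ = ∂V₂/∂p − ∂V₁/∂q = -2*p - 5
∇×V = (-2*p^2*r - 5*p*r^2 + 3*p + 6*r^2 + 4, 4*p*q*r + 5*q*r^2 - 3*q, -2*p - 5)
At (-2, -2, 2): (46, -2, -1).

(46, -2, -1)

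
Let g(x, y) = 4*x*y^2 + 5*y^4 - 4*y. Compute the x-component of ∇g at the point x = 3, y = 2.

(∇g)_1 = ∂g/∂x = 4*y^2
At (3, 2): 16.

16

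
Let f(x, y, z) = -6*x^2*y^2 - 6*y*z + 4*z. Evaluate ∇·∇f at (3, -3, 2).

-216

∂²f/∂x² = -12*y^2
∂²f/∂y² = -12*x^2
∂²f/∂z² = 0
∇²f = -12*x^2 - 12*y^2
At (3, -3, 2): -216.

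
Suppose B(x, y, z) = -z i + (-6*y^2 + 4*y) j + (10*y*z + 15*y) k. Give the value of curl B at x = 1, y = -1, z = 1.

(25, -1, 0)

(∇×B)₁ = ∂B₃/∂y − ∂B₂/∂z = 10*z + 15
(∇×B)₂ = ∂B₁/∂z − ∂B₃/∂x = -1
(∇×B)₃ = ∂B₂/∂x − ∂B₁/∂y = 0
∇×B = (10*z + 15, -1, 0)
At (1, -1, 1): (25, -1, 0).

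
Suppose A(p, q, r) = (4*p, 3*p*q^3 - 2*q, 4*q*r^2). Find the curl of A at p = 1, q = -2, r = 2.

(16, 0, -24)

(∇×A)₁ = ∂A₃/∂q − ∂A₂/∂r = 4*r^2
(∇×A)₂ = ∂A₁/∂r − ∂A₃/∂p = 0
(∇×A)₃ = ∂A₂/∂p − ∂A₁/∂q = 3*q^3
∇×A = (4*r^2, 0, 3*q^3)
At (1, -2, 2): (16, 0, -24).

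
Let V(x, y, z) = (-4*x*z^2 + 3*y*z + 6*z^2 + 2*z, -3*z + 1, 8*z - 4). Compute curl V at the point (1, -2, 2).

(∇×V)₁ = ∂V₃/∂y − ∂V₂/∂z = 3
(∇×V)₂ = ∂V₁/∂z − ∂V₃/∂x = -8*x*z + 3*y + 12*z + 2
(∇×V)₃ = ∂V₂/∂x − ∂V₁/∂y = -3*z
∇×V = (3, -8*x*z + 3*y + 12*z + 2, -3*z)
At (1, -2, 2): (3, 4, -6).

(3, 4, -6)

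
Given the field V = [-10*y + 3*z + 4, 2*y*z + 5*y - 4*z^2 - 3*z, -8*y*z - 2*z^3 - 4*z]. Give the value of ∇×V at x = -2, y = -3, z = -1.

(9, 3, 10)

(∇×V)₁ = ∂V₃/∂y − ∂V₂/∂z = -2*y + 3
(∇×V)₂ = ∂V₁/∂z − ∂V₃/∂x = 3
(∇×V)₃ = ∂V₂/∂x − ∂V₁/∂y = 10
∇×V = (-2*y + 3, 3, 10)
At (-2, -3, -1): (9, 3, 10).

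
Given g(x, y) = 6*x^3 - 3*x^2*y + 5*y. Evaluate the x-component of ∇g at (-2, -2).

48

(∇g)_1 = ∂g/∂x = 18*x^2 - 6*x*y
At (-2, -2): 48.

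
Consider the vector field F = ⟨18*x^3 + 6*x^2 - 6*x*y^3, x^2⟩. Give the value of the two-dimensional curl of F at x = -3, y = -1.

∂F₂/∂x = 2*x
∂F₁/∂y = -18*x*y^2
Scalar curl = 18*x*y^2 + 2*x
At (-3, -1): -60.

-60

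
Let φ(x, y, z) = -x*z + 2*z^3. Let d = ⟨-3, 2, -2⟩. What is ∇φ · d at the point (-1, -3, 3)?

∂φ/∂x = -z
∂φ/∂y = 0
∂φ/∂z = -x + 6*z^2
∇φ at (-1, -3, 3) = (-3, 0, 55)
∇φ · d = (-3)(-3) + (0)(2) + (55)(-2) = -101

-101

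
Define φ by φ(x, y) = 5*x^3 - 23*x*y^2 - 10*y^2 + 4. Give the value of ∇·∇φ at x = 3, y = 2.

-68

∂²φ/∂x² = 30*x
∂²φ/∂y² = -2*(23*x + 10)
∇²φ = -16*x - 20
At (3, 2): -68.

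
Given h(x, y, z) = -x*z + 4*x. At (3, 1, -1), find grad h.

(5, 0, -3)

∂h/∂x = -z + 4
∂h/∂y = 0
∂h/∂z = -x
∇h = (-z + 4, 0, -x)
At (3, 1, -1): (5, 0, -3).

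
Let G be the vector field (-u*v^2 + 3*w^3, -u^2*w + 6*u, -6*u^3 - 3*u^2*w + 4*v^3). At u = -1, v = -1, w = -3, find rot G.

(∇×G)₁ = ∂G₃/∂v − ∂G₂/∂w = u^2 + 12*v^2
(∇×G)₂ = ∂G₁/∂w − ∂G₃/∂u = 18*u^2 + 6*u*w + 9*w^2
(∇×G)₃ = ∂G₂/∂u − ∂G₁/∂v = 2*u*v - 2*u*w + 6
∇×G = (u^2 + 12*v^2, 18*u^2 + 6*u*w + 9*w^2, 2*u*v - 2*u*w + 6)
At (-1, -1, -3): (13, 117, 2).

(13, 117, 2)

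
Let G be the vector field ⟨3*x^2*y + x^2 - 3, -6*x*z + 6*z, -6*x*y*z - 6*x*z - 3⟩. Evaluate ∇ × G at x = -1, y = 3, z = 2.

(0, 48, -15)

(∇×G)₁ = ∂G₃/∂y − ∂G₂/∂z = -6*x*z + 6*x - 6
(∇×G)₂ = ∂G₁/∂z − ∂G₃/∂x = 6*y*z + 6*z
(∇×G)₃ = ∂G₂/∂x − ∂G₁/∂y = -3*x^2 - 6*z
∇×G = (-6*x*z + 6*x - 6, 6*y*z + 6*z, -3*x^2 - 6*z)
At (-1, 3, 2): (0, 48, -15).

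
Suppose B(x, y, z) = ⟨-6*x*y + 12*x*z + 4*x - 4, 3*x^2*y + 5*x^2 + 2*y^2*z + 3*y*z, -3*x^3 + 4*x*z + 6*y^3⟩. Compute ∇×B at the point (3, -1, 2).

(19, 109, 30)

(∇×B)₁ = ∂B₃/∂y − ∂B₂/∂z = 16*y^2 - 3*y
(∇×B)₂ = ∂B₁/∂z − ∂B₃/∂x = 9*x^2 + 12*x - 4*z
(∇×B)₃ = ∂B₂/∂x − ∂B₁/∂y = 6*x*y + 16*x
∇×B = (16*y^2 - 3*y, 9*x^2 + 12*x - 4*z, 6*x*y + 16*x)
At (3, -1, 2): (19, 109, 30).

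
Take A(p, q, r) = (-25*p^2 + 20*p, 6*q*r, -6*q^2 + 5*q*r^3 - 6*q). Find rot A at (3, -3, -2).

(∇×A)₁ = ∂A₃/∂q − ∂A₂/∂r = -18*q + 5*r^3 - 6
(∇×A)₂ = ∂A₁/∂r − ∂A₃/∂p = 0
(∇×A)₃ = ∂A₂/∂p − ∂A₁/∂q = 0
∇×A = (-18*q + 5*r^3 - 6, 0, 0)
At (3, -3, -2): (8, 0, 0).

(8, 0, 0)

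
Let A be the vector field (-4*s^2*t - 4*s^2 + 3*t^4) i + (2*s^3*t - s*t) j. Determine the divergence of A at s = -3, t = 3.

45

∂A₁/∂s = -8*s*t - 8*s
∂A₂/∂t = 2*s^3 - s
∇·A = 2*s^3 - 8*s*t - 9*s
At (-3, 3): 45.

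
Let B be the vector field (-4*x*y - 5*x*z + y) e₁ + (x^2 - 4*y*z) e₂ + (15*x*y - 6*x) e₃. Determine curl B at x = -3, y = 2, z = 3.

(∇×B)₁ = ∂B₃/∂y − ∂B₂/∂z = 15*x + 4*y
(∇×B)₂ = ∂B₁/∂z − ∂B₃/∂x = -5*x - 15*y + 6
(∇×B)₃ = ∂B₂/∂x − ∂B₁/∂y = 6*x - 1
∇×B = (15*x + 4*y, -5*x - 15*y + 6, 6*x - 1)
At (-3, 2, 3): (-37, -9, -19).

(-37, -9, -19)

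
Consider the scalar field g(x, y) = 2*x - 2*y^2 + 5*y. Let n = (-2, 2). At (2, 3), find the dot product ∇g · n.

-18

∂g/∂x = 2
∂g/∂y = -4*y + 5
∇g at (2, 3) = (2, -7)
∇g · n = (2)(-2) + (-7)(2) = -18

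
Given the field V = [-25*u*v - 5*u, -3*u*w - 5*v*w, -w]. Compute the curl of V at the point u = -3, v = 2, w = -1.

(1, 0, -72)

(∇×V)₁ = ∂V₃/∂v − ∂V₂/∂w = 3*u + 5*v
(∇×V)₂ = ∂V₁/∂w − ∂V₃/∂u = 0
(∇×V)₃ = ∂V₂/∂u − ∂V₁/∂v = 25*u - 3*w
∇×V = (3*u + 5*v, 0, 25*u - 3*w)
At (-3, 2, -1): (1, 0, -72).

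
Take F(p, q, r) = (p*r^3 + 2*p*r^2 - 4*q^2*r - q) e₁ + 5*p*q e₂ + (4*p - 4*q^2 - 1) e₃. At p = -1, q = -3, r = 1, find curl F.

(24, -47, -38)

(∇×F)₁ = ∂F₃/∂q − ∂F₂/∂r = -8*q
(∇×F)₂ = ∂F₁/∂r − ∂F₃/∂p = 3*p*r^2 + 4*p*r - 4*q^2 - 4
(∇×F)₃ = ∂F₂/∂p − ∂F₁/∂q = 8*q*r + 5*q + 1
∇×F = (-8*q, 3*p*r^2 + 4*p*r - 4*q^2 - 4, 8*q*r + 5*q + 1)
At (-1, -3, 1): (24, -47, -38).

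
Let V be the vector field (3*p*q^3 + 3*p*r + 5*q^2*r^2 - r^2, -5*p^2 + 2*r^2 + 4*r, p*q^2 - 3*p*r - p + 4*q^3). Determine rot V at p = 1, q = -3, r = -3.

(∇×V)₁ = ∂V₃/∂q − ∂V₂/∂r = 2*p*q + 12*q^2 - 4*r - 4
(∇×V)₂ = ∂V₁/∂r − ∂V₃/∂p = 3*p + 10*q^2*r - q^2 + r + 1
(∇×V)₃ = ∂V₂/∂p − ∂V₁/∂q = -9*p*q^2 - 10*p - 10*q*r^2
∇×V = (2*p*q + 12*q^2 - 4*r - 4, 3*p + 10*q^2*r - q^2 + r + 1, -9*p*q^2 - 10*p - 10*q*r^2)
At (1, -3, -3): (110, -278, 179).

(110, -278, 179)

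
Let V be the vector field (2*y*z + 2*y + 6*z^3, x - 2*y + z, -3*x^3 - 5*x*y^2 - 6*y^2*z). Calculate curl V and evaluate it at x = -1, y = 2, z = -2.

(∇×V)₁ = ∂V₃/∂y − ∂V₂/∂z = -10*x*y - 12*y*z - 1
(∇×V)₂ = ∂V₁/∂z − ∂V₃/∂x = 9*x^2 + 5*y^2 + 2*y + 18*z^2
(∇×V)₃ = ∂V₂/∂x − ∂V₁/∂y = -2*z - 1
∇×V = (-10*x*y - 12*y*z - 1, 9*x^2 + 5*y^2 + 2*y + 18*z^2, -2*z - 1)
At (-1, 2, -2): (67, 105, 3).

(67, 105, 3)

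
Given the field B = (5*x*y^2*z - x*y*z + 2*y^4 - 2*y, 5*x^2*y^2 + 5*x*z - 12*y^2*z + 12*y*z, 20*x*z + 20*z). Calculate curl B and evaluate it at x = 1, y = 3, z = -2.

(∇×B)₁ = ∂B₃/∂y − ∂B₂/∂z = -5*x + 12*y^2 - 12*y
(∇×B)₂ = ∂B₁/∂z − ∂B₃/∂x = 5*x*y^2 - x*y - 20*z
(∇×B)₃ = ∂B₂/∂x − ∂B₁/∂y = 10*x*y^2 - 10*x*y*z + x*z - 8*y^3 + 5*z + 2
∇×B = (-5*x + 12*y^2 - 12*y, 5*x*y^2 - x*y - 20*z, 10*x*y^2 - 10*x*y*z + x*z - 8*y^3 + 5*z + 2)
At (1, 3, -2): (67, 82, -76).

(67, 82, -76)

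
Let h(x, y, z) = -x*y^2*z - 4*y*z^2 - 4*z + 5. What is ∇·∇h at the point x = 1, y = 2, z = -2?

∂²h/∂x² = 0
∂²h/∂y² = -2*x*z
∂²h/∂z² = -8*y
∇²h = -2*x*z - 8*y
At (1, 2, -2): -12.

-12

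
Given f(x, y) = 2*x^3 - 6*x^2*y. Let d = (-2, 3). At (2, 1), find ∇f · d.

-72

∂f/∂x = 6*x^2 - 12*x*y
∂f/∂y = -6*x^2
∇f at (2, 1) = (0, -24)
∇f · d = (0)(-2) + (-24)(3) = -72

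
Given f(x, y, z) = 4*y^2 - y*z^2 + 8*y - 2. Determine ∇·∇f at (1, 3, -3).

2

∂²f/∂x² = 0
∂²f/∂y² = 8
∂²f/∂z² = -2*y
∇²f = -2*y + 8
At (1, 3, -3): 2.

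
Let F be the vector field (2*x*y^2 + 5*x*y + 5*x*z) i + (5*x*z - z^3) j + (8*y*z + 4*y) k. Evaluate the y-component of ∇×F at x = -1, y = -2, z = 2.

(∇×F)_2 = ∂F₁/∂z − ∂F₃/∂x
= 5*x − (0)
= 5*x
At (-1, -2, 2): -5.

-5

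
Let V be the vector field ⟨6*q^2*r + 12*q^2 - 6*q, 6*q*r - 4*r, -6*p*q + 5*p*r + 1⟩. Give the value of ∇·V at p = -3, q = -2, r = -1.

∂V₁/∂p = 0
∂V₂/∂q = 6*r
∂V₃/∂r = 5*p
∇·V = 5*p + 6*r
At (-3, -2, -1): -21.

-21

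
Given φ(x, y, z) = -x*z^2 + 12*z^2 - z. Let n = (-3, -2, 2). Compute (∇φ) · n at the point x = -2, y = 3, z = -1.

-55

∂φ/∂x = -z^2
∂φ/∂y = 0
∂φ/∂z = -2*x*z + 24*z - 1
∇φ at (-2, 3, -1) = (-1, 0, -29)
∇φ · n = (-1)(-3) + (0)(-2) + (-29)(2) = -55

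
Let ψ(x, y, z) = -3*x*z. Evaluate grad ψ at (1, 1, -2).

(6, 0, -3)

∂ψ/∂x = -3*z
∂ψ/∂y = 0
∂ψ/∂z = -3*x
∇ψ = (-3*z, 0, -3*x)
At (1, 1, -2): (6, 0, -3).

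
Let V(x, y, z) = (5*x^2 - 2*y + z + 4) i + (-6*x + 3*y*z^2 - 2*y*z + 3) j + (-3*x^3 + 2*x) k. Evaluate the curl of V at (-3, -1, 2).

(∇×V)₁ = ∂V₃/∂y − ∂V₂/∂z = -6*y*z + 2*y
(∇×V)₂ = ∂V₁/∂z − ∂V₃/∂x = 9*x^2 - 1
(∇×V)₃ = ∂V₂/∂x − ∂V₁/∂y = -4
∇×V = (-6*y*z + 2*y, 9*x^2 - 1, -4)
At (-3, -1, 2): (10, 80, -4).

(10, 80, -4)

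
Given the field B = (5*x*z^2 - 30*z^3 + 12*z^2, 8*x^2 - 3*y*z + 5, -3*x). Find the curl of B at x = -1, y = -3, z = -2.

(-9, -385, -16)

(∇×B)₁ = ∂B₃/∂y − ∂B₂/∂z = 3*y
(∇×B)₂ = ∂B₁/∂z − ∂B₃/∂x = 10*x*z - 90*z^2 + 24*z + 3
(∇×B)₃ = ∂B₂/∂x − ∂B₁/∂y = 16*x
∇×B = (3*y, 10*x*z - 90*z^2 + 24*z + 3, 16*x)
At (-1, -3, -2): (-9, -385, -16).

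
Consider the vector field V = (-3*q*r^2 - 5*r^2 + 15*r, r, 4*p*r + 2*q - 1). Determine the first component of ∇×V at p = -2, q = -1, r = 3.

1

(∇×V)_1 = ∂V₃/∂q − ∂V₂/∂r
= 2 − (1)
= 1
At (-2, -1, 3): 1.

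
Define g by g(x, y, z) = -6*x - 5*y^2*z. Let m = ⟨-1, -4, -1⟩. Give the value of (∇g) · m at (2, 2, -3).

∂g/∂x = -6
∂g/∂y = -10*y*z
∂g/∂z = -5*y^2
∇g at (2, 2, -3) = (-6, 60, -20)
∇g · m = (-6)(-1) + (60)(-4) + (-20)(-1) = -214

-214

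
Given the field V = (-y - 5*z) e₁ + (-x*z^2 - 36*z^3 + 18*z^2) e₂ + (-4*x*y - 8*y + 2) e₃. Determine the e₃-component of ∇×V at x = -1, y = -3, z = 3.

(∇×V)_3 = ∂V₂/∂x − ∂V₁/∂y
= -z^2 − (-1)
= -z^2 + 1
At (-1, -3, 3): -8.

-8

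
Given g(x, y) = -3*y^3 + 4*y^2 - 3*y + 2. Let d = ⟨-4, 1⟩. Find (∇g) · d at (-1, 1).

∂g/∂x = 0
∂g/∂y = -9*y^2 + 8*y - 3
∇g at (-1, 1) = (0, -4)
∇g · d = (0)(-4) + (-4)(1) = -4

-4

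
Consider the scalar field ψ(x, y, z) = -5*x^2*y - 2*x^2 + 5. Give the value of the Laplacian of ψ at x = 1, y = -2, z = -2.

∂²ψ/∂x² = -2*(5*y + 2)
∂²ψ/∂y² = 0
∂²ψ/∂z² = 0
∇²ψ = -10*y - 4
At (1, -2, -2): 16.

16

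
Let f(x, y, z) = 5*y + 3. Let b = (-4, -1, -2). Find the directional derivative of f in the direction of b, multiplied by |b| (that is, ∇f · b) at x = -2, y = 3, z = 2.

-5

∂f/∂x = 0
∂f/∂y = 5
∂f/∂z = 0
∇f at (-2, 3, 2) = (0, 5, 0)
∇f · b = (0)(-4) + (5)(-1) + (0)(-2) = -5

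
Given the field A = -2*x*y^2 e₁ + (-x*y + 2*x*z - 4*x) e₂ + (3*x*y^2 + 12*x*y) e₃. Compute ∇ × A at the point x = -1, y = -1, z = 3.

(∇×A)₁ = ∂A₃/∂y − ∂A₂/∂z = 6*x*y + 10*x
(∇×A)₂ = ∂A₁/∂z − ∂A₃/∂x = -3*y^2 - 12*y
(∇×A)₃ = ∂A₂/∂x − ∂A₁/∂y = 4*x*y - y + 2*z - 4
∇×A = (6*x*y + 10*x, -3*y^2 - 12*y, 4*x*y - y + 2*z - 4)
At (-1, -1, 3): (-4, 9, 7).

(-4, 9, 7)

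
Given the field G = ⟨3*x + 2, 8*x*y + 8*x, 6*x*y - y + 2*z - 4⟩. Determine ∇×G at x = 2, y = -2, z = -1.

(11, 12, -8)

(∇×G)₁ = ∂G₃/∂y − ∂G₂/∂z = 6*x - 1
(∇×G)₂ = ∂G₁/∂z − ∂G₃/∂x = -6*y
(∇×G)₃ = ∂G₂/∂x − ∂G₁/∂y = 8*y + 8
∇×G = (6*x - 1, -6*y, 8*y + 8)
At (2, -2, -1): (11, 12, -8).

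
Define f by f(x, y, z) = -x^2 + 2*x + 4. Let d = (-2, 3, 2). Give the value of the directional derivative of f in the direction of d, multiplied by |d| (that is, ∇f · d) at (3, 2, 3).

8

∂f/∂x = -2*x + 2
∂f/∂y = 0
∂f/∂z = 0
∇f at (3, 2, 3) = (-4, 0, 0)
∇f · d = (-4)(-2) + (0)(3) + (0)(2) = 8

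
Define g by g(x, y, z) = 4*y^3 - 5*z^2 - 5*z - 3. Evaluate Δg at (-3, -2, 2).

∂²g/∂x² = 0
∂²g/∂y² = 24*y
∂²g/∂z² = -10
∇²g = 24*y - 10
At (-3, -2, 2): -58.

-58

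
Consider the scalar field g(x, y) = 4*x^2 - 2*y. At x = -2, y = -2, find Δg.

∂²g/∂x² = 8
∂²g/∂y² = 0
∇²g = 8
At (-2, -2): 8.

8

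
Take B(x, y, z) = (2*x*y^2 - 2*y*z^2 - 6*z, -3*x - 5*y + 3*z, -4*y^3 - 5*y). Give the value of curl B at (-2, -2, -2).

(∇×B)₁ = ∂B₃/∂y − ∂B₂/∂z = -12*y^2 - 8
(∇×B)₂ = ∂B₁/∂z − ∂B₃/∂x = -4*y*z - 6
(∇×B)₃ = ∂B₂/∂x − ∂B₁/∂y = -4*x*y + 2*z^2 - 3
∇×B = (-12*y^2 - 8, -4*y*z - 6, -4*x*y + 2*z^2 - 3)
At (-2, -2, -2): (-56, -22, -11).

(-56, -22, -11)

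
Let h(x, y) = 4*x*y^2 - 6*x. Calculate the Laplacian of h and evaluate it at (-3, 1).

-24

∂²h/∂x² = 0
∂²h/∂y² = 8*x
∇²h = 8*x
At (-3, 1): -24.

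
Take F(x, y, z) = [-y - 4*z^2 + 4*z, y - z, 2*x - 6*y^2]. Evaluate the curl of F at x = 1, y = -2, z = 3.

(25, -22, 1)

(∇×F)₁ = ∂F₃/∂y − ∂F₂/∂z = -12*y + 1
(∇×F)₂ = ∂F₁/∂z − ∂F₃/∂x = -8*z + 2
(∇×F)₃ = ∂F₂/∂x − ∂F₁/∂y = 1
∇×F = (-12*y + 1, -8*z + 2, 1)
At (1, -2, 3): (25, -22, 1).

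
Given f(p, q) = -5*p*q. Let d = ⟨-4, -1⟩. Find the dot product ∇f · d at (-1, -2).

∂f/∂p = -5*q
∂f/∂q = -5*p
∇f at (-1, -2) = (10, 5)
∇f · d = (10)(-4) + (5)(-1) = -45

-45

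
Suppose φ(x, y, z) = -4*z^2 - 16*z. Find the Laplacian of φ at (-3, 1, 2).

∂²φ/∂x² = 0
∂²φ/∂y² = 0
∂²φ/∂z² = -8
∇²φ = -8
At (-3, 1, 2): -8.

-8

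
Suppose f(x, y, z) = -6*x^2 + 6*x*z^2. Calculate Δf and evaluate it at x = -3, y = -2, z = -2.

-48

∂²f/∂x² = -12
∂²f/∂y² = 0
∂²f/∂z² = 12*x
∇²f = 12*x - 12
At (-3, -2, -2): -48.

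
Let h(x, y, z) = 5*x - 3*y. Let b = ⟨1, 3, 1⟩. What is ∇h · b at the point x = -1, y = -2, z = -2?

-4

∂h/∂x = 5
∂h/∂y = -3
∂h/∂z = 0
∇h at (-1, -2, -2) = (5, -3, 0)
∇h · b = (5)(1) + (-3)(3) + (0)(1) = -4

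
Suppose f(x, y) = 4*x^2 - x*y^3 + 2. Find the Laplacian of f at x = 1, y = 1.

2

∂²f/∂x² = 8
∂²f/∂y² = -6*x*y
∇²f = -6*x*y + 8
At (1, 1): 2.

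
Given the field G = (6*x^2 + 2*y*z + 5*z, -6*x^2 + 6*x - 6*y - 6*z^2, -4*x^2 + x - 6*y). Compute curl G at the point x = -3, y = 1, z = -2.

(∇×G)₁ = ∂G₃/∂y − ∂G₂/∂z = 12*z - 6
(∇×G)₂ = ∂G₁/∂z − ∂G₃/∂x = 8*x + 2*y + 4
(∇×G)₃ = ∂G₂/∂x − ∂G₁/∂y = -12*x - 2*z + 6
∇×G = (12*z - 6, 8*x + 2*y + 4, -12*x - 2*z + 6)
At (-3, 1, -2): (-30, -18, 46).

(-30, -18, 46)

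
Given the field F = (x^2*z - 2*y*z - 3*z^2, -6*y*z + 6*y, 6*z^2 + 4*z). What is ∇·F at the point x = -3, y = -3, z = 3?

∂F₁/∂x = 2*x*z
∂F₂/∂y = -6*z + 6
∂F₃/∂z = 12*z + 4
∇·F = 2*x*z + 6*z + 10
At (-3, -3, 3): 10.

10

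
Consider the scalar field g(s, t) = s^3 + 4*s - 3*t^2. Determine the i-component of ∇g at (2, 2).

(∇g)_1 = ∂g/∂s = 3*s^2 + 4
At (2, 2): 16.

16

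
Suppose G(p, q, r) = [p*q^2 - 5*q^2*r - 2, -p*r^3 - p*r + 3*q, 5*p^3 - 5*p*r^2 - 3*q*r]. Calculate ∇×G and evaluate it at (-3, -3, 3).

(∇×G)₁ = ∂G₃/∂q − ∂G₂/∂r = 3*p*r^2 + p - 3*r
(∇×G)₂ = ∂G₁/∂r − ∂G₃/∂p = -15*p^2 - 5*q^2 + 5*r^2
(∇×G)₃ = ∂G₂/∂p − ∂G₁/∂q = -2*p*q + 10*q*r - r^3 - r
∇×G = (3*p*r^2 + p - 3*r, -15*p^2 - 5*q^2 + 5*r^2, -2*p*q + 10*q*r - r^3 - r)
At (-3, -3, 3): (-93, -135, -138).

(-93, -135, -138)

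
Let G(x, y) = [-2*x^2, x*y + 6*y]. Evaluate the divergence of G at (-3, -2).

15

∂G₁/∂x = -4*x
∂G₂/∂y = x + 6
∇·G = -3*x + 6
At (-3, -2): 15.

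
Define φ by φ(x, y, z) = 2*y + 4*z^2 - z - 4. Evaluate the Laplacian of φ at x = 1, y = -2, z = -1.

∂²φ/∂x² = 0
∂²φ/∂y² = 0
∂²φ/∂z² = 8
∇²φ = 8
At (1, -2, -1): 8.

8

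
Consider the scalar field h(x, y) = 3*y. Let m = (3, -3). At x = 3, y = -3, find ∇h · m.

∂h/∂x = 0
∂h/∂y = 3
∇h at (3, -3) = (0, 3)
∇h · m = (0)(3) + (3)(-3) = -9

-9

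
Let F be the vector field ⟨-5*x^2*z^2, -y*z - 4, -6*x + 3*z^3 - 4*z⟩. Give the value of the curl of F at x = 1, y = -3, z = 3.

(-3, -24, 0)

(∇×F)₁ = ∂F₃/∂y − ∂F₂/∂z = y
(∇×F)₂ = ∂F₁/∂z − ∂F₃/∂x = -10*x^2*z + 6
(∇×F)₃ = ∂F₂/∂x − ∂F₁/∂y = 0
∇×F = (y, -10*x^2*z + 6, 0)
At (1, -3, 3): (-3, -24, 0).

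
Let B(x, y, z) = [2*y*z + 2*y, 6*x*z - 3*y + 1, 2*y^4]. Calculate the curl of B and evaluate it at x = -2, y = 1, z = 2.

(20, 2, 6)

(∇×B)₁ = ∂B₃/∂y − ∂B₂/∂z = -6*x + 8*y^3
(∇×B)₂ = ∂B₁/∂z − ∂B₃/∂x = 2*y
(∇×B)₃ = ∂B₂/∂x − ∂B₁/∂y = 4*z - 2
∇×B = (-6*x + 8*y^3, 2*y, 4*z - 2)
At (-2, 1, 2): (20, 2, 6).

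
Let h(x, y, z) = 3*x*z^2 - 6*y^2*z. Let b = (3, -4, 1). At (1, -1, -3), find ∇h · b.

∂h/∂x = 3*z^2
∂h/∂y = -12*y*z
∂h/∂z = 6*x*z - 6*y^2
∇h at (1, -1, -3) = (27, -36, -24)
∇h · b = (27)(3) + (-36)(-4) + (-24)(1) = 201

201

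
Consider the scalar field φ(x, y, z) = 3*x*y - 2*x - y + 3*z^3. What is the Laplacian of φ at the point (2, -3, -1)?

-18

∂²φ/∂x² = 0
∂²φ/∂y² = 0
∂²φ/∂z² = 18*z
∇²φ = 18*z
At (2, -3, -1): -18.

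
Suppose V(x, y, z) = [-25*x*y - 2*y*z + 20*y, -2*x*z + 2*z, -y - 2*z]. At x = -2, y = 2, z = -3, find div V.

∂V₁/∂x = -25*y
∂V₂/∂y = 0
∂V₃/∂z = -2
∇·V = -25*y - 2
At (-2, 2, -3): -52.

-52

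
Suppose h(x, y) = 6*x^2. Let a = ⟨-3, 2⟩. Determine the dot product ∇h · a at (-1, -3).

36

∂h/∂x = 12*x
∂h/∂y = 0
∇h at (-1, -3) = (-12, 0)
∇h · a = (-12)(-3) + (0)(2) = 36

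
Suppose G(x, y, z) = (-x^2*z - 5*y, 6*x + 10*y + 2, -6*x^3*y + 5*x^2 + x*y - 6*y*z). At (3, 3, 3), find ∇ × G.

(∇×G)₁ = ∂G₃/∂y − ∂G₂/∂z = -6*x^3 + x - 6*z
(∇×G)₂ = ∂G₁/∂z − ∂G₃/∂x = 18*x^2*y - x^2 - 10*x - y
(∇×G)₃ = ∂G₂/∂x − ∂G₁/∂y = 11
∇×G = (-6*x^3 + x - 6*z, 18*x^2*y - x^2 - 10*x - y, 11)
At (3, 3, 3): (-177, 444, 11).

(-177, 444, 11)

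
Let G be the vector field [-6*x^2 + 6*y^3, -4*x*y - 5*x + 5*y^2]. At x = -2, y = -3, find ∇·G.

∂G₁/∂x = -12*x
∂G₂/∂y = -4*x + 10*y
∇·G = -16*x + 10*y
At (-2, -3): 2.

2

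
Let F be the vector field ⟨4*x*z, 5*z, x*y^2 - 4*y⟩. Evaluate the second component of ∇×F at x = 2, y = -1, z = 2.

7

(∇×F)_2 = ∂F₁/∂z − ∂F₃/∂x
= 4*x − (y^2)
= 4*x - y^2
At (2, -1, 2): 7.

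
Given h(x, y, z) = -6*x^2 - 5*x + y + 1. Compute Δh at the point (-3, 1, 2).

∂²h/∂x² = -12
∂²h/∂y² = 0
∂²h/∂z² = 0
∇²h = -12
At (-3, 1, 2): -12.

-12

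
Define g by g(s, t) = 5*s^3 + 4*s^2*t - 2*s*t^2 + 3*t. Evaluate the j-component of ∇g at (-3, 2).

(∇g)_2 = ∂g/∂t = 4*s^2 - 4*s*t + 3
At (-3, 2): 63.

63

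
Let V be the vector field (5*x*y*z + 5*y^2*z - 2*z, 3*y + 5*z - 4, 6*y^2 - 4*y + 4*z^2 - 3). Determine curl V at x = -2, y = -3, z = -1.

(-45, 73, -40)

(∇×V)₁ = ∂V₃/∂y − ∂V₂/∂z = 12*y - 9
(∇×V)₂ = ∂V₁/∂z − ∂V₃/∂x = 5*x*y + 5*y^2 - 2
(∇×V)₃ = ∂V₂/∂x − ∂V₁/∂y = -5*x*z - 10*y*z
∇×V = (12*y - 9, 5*x*y + 5*y^2 - 2, -5*x*z - 10*y*z)
At (-2, -3, -1): (-45, 73, -40).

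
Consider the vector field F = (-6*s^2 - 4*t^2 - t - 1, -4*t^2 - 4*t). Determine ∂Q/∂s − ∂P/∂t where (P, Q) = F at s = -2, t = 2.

∂F₂/∂s = 0
∂F₁/∂t = -8*t - 1
Scalar curl = 8*t + 1
At (-2, 2): 17.

17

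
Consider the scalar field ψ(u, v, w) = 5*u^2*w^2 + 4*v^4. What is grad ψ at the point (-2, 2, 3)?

∂ψ/∂u = 10*u*w^2
∂ψ/∂v = 16*v^3
∂ψ/∂w = 10*u^2*w
∇ψ = (10*u*w^2, 16*v^3, 10*u^2*w)
At (-2, 2, 3): (-180, 128, 120).

(-180, 128, 120)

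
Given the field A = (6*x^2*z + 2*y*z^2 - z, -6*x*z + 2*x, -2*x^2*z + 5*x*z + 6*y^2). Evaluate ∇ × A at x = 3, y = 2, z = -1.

(∇×A)₁ = ∂A₃/∂y − ∂A₂/∂z = 6*x + 12*y
(∇×A)₂ = ∂A₁/∂z − ∂A₃/∂x = 6*x^2 + 4*x*z + 4*y*z - 5*z - 1
(∇×A)₃ = ∂A₂/∂x − ∂A₁/∂y = -2*z^2 - 6*z + 2
∇×A = (6*x + 12*y, 6*x^2 + 4*x*z + 4*y*z - 5*z - 1, -2*z^2 - 6*z + 2)
At (3, 2, -1): (42, 38, 6).

(42, 38, 6)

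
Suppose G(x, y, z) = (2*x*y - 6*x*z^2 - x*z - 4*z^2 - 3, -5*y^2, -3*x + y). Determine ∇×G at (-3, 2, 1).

(∇×G)₁ = ∂G₃/∂y − ∂G₂/∂z = 1
(∇×G)₂ = ∂G₁/∂z − ∂G₃/∂x = -12*x*z - x - 8*z + 3
(∇×G)₃ = ∂G₂/∂x − ∂G₁/∂y = -2*x
∇×G = (1, -12*x*z - x - 8*z + 3, -2*x)
At (-3, 2, 1): (1, 34, 6).

(1, 34, 6)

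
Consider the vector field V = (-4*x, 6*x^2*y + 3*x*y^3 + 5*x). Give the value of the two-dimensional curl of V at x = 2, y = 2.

77

∂V₂/∂x = 12*x*y + 3*y^3 + 5
∂V₁/∂y = 0
Scalar curl = 12*x*y + 3*y^3 + 5
At (2, 2): 77.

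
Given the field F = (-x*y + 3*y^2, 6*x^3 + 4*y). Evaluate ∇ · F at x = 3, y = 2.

∂F₁/∂x = -y
∂F₂/∂y = 4
∇·F = -y + 4
At (3, 2): 2.

2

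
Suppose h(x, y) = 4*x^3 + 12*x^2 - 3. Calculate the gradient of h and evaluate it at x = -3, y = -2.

∂h/∂x = 12*x^2 + 24*x
∂h/∂y = 0
∇h = (12*x^2 + 24*x, 0)
At (-3, -2): (36, 0).

(36, 0)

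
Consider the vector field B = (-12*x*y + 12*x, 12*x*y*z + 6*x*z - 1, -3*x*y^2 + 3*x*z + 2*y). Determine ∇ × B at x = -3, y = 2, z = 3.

(128, 3, 54)

(∇×B)₁ = ∂B₃/∂y − ∂B₂/∂z = -18*x*y - 6*x + 2
(∇×B)₂ = ∂B₁/∂z − ∂B₃/∂x = 3*y^2 - 3*z
(∇×B)₃ = ∂B₂/∂x − ∂B₁/∂y = 12*x + 12*y*z + 6*z
∇×B = (-18*x*y - 6*x + 2, 3*y^2 - 3*z, 12*x + 12*y*z + 6*z)
At (-3, 2, 3): (128, 3, 54).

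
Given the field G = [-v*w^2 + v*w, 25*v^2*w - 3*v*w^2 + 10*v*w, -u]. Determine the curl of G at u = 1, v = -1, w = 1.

(-21, 2, 0)

(∇×G)₁ = ∂G₃/∂v − ∂G₂/∂w = -25*v^2 + 6*v*w - 10*v
(∇×G)₂ = ∂G₁/∂w − ∂G₃/∂u = -2*v*w + v + 1
(∇×G)₃ = ∂G₂/∂u − ∂G₁/∂v = w^2 - w
∇×G = (-25*v^2 + 6*v*w - 10*v, -2*v*w + v + 1, w^2 - w)
At (1, -1, 1): (-21, 2, 0).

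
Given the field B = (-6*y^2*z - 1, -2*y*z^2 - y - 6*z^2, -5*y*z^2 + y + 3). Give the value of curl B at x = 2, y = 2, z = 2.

(∇×B)₁ = ∂B₃/∂y − ∂B₂/∂z = 4*y*z - 5*z^2 + 12*z + 1
(∇×B)₂ = ∂B₁/∂z − ∂B₃/∂x = -6*y^2
(∇×B)₃ = ∂B₂/∂x − ∂B₁/∂y = 12*y*z
∇×B = (4*y*z - 5*z^2 + 12*z + 1, -6*y^2, 12*y*z)
At (2, 2, 2): (21, -24, 48).

(21, -24, 48)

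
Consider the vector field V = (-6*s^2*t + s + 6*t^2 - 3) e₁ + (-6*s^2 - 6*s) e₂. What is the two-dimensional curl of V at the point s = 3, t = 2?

∂V₂/∂s = -12*s - 6
∂V₁/∂t = -6*s^2 + 12*t
Scalar curl = 6*s^2 - 12*s - 12*t - 6
At (3, 2): -12.

-12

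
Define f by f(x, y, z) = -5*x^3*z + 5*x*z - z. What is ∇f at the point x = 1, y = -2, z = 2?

(-20, 0, -1)

∂f/∂x = -15*x^2*z + 5*z
∂f/∂y = 0
∂f/∂z = -5*x^3 + 5*x - 1
∇f = (-15*x^2*z + 5*z, 0, -5*x^3 + 5*x - 1)
At (1, -2, 2): (-20, 0, -1).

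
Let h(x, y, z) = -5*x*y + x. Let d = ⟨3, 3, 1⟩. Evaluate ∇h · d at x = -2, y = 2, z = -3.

3

∂h/∂x = -5*y + 1
∂h/∂y = -5*x
∂h/∂z = 0
∇h at (-2, 2, -3) = (-9, 10, 0)
∇h · d = (-9)(3) + (10)(3) + (0)(1) = 3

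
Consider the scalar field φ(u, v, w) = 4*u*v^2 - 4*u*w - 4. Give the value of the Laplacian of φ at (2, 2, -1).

16

∂²φ/∂u² = 0
∂²φ/∂v² = 8*u
∂²φ/∂w² = 0
∇²φ = 8*u
At (2, 2, -1): 16.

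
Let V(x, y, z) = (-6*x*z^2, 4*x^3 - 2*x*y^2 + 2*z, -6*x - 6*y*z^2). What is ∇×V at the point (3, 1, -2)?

(∇×V)₁ = ∂V₃/∂y − ∂V₂/∂z = -6*z^2 - 2
(∇×V)₂ = ∂V₁/∂z − ∂V₃/∂x = -12*x*z + 6
(∇×V)₃ = ∂V₂/∂x − ∂V₁/∂y = 12*x^2 - 2*y^2
∇×V = (-6*z^2 - 2, -12*x*z + 6, 12*x^2 - 2*y^2)
At (3, 1, -2): (-26, 78, 106).

(-26, 78, 106)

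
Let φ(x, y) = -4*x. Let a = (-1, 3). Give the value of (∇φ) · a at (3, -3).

4

∂φ/∂x = -4
∂φ/∂y = 0
∇φ at (3, -3) = (-4, 0)
∇φ · a = (-4)(-1) + (0)(3) = 4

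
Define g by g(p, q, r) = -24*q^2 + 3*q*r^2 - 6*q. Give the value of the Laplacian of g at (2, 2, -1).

∂²g/∂p² = 0
∂²g/∂q² = -48
∂²g/∂r² = 6*q
∇²g = 6*q - 48
At (2, 2, -1): -36.

-36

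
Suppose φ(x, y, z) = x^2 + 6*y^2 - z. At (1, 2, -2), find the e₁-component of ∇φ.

(∇φ)_1 = ∂φ/∂x = 2*x
At (1, 2, -2): 2.

2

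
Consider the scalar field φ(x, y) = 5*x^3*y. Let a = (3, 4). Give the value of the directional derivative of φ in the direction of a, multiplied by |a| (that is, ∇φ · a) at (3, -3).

-675

∂φ/∂x = 15*x^2*y
∂φ/∂y = 5*x^3
∇φ at (3, -3) = (-405, 135)
∇φ · a = (-405)(3) + (135)(4) = -675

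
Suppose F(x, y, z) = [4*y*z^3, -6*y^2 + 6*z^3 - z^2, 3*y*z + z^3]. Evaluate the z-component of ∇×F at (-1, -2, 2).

(∇×F)_3 = ∂F₂/∂x − ∂F₁/∂y
= 0 − (4*z^3)
= -4*z^3
At (-1, -2, 2): -32.

-32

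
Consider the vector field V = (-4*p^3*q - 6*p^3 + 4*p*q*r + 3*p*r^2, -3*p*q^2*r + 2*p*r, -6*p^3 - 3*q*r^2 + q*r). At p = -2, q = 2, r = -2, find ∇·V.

∂V₁/∂p = -12*p^2*q - 18*p^2 + 4*q*r + 3*r^2
∂V₂/∂q = -6*p*q*r
∂V₃/∂r = -6*q*r + q
∇·V = -12*p^2*q - 18*p^2 - 6*p*q*r - 2*q*r + q + 3*r^2
At (-2, 2, -2): -194.

-194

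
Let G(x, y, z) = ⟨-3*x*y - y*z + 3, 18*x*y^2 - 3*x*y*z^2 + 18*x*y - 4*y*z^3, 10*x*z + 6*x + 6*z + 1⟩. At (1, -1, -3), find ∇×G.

(-90, 25, 27)

(∇×G)₁ = ∂G₃/∂y − ∂G₂/∂z = 6*x*y*z + 12*y*z^2
(∇×G)₂ = ∂G₁/∂z − ∂G₃/∂x = -y - 10*z - 6
(∇×G)₃ = ∂G₂/∂x − ∂G₁/∂y = 3*x + 18*y^2 - 3*y*z^2 + 18*y + z
∇×G = (6*x*y*z + 12*y*z^2, -y - 10*z - 6, 3*x + 18*y^2 - 3*y*z^2 + 18*y + z)
At (1, -1, -3): (-90, 25, 27).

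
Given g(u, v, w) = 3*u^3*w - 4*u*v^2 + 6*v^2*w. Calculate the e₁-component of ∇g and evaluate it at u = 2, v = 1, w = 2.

68

(∇g)_1 = ∂g/∂u = 9*u^2*w - 4*v^2
At (2, 1, 2): 68.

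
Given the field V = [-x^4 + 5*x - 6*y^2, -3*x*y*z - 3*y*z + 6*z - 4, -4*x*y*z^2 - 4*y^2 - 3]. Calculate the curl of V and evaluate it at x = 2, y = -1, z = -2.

(∇×V)₁ = ∂V₃/∂y − ∂V₂/∂z = 3*x*y - 4*x*z^2 - 5*y - 6
(∇×V)₂ = ∂V₁/∂z − ∂V₃/∂x = 4*y*z^2
(∇×V)₃ = ∂V₂/∂x − ∂V₁/∂y = -3*y*z + 12*y
∇×V = (3*x*y - 4*x*z^2 - 5*y - 6, 4*y*z^2, -3*y*z + 12*y)
At (2, -1, -2): (-39, -16, -18).

(-39, -16, -18)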